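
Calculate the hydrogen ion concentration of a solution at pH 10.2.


[H+] = 10^(-pH)
[H+] = 10^(-10.2)
[H+] = 6.310e-11 M

6.310e-11 M


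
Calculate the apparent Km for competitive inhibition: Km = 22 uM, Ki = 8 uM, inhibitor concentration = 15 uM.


Km_app = Km * (1 + [I]/Ki)
Km_app = 22 * (1 + 15/8)
Km_app = 63.25 uM

63.25 uM


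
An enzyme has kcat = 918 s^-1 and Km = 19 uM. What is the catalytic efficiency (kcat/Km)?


Catalytic efficiency = kcat / Km
= 918 / 19
= 48.3158 uM^-1*s^-1

48.3158 uM^-1*s^-1


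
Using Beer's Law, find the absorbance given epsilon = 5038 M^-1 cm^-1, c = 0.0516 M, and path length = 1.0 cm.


A = epsilon * c * l
A = 5038 * 0.0516 * 1.0
A = 259.9608

259.9608


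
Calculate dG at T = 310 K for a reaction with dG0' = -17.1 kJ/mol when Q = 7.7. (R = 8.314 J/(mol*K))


dG = dG0' + RT * ln(Q) / 1000
dG = -17.1 + 8.314 * 310 * ln(7.7) / 1000
dG = -11.8391 kJ/mol

-11.8391 kJ/mol


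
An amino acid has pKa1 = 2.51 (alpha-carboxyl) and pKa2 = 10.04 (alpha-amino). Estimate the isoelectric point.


pI = (pKa1 + pKa2) / 2
pI = (2.51 + 10.04) / 2
pI = 6.275

6.275


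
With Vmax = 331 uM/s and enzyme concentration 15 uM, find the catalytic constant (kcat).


kcat = Vmax / [E]t
kcat = 331 / 15
kcat = 22.0667 s^-1

22.0667 s^-1


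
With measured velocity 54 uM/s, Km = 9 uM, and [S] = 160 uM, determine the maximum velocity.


Vmax = v * (Km + [S]) / [S]
Vmax = 54 * (9 + 160) / 160
Vmax = 57.0375 uM/s

57.0375 uM/s


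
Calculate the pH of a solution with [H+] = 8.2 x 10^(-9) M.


pH = -log10([H+])
pH = -log10(8.2 x 10^(-9))
pH = 8.0862

8.0862


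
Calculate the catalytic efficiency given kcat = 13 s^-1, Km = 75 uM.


Catalytic efficiency = kcat / Km
= 13 / 75
= 0.1733 uM^-1*s^-1

0.1733 uM^-1*s^-1


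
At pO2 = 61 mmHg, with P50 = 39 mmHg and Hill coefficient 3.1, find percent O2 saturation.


Y = pO2^n / (P50^n + pO2^n)
Y = 61^3.1 / (39^3.1 + 61^3.1)
Y = 80.01%

80.01%


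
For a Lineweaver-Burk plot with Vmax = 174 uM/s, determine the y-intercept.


y-intercept = 1/Vmax
= 1/174
= 0.0057 s/uM

0.0057 s/uM


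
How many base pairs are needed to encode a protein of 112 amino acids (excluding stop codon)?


Each amino acid = 1 codon = 3 bp
bp = 112 * 3 = 336 bp

336 bp


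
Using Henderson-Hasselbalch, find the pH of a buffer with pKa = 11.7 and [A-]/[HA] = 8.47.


pH = pKa + log10([A-]/[HA])
pH = 11.7 + log10(8.47)
pH = 12.6279

12.6279


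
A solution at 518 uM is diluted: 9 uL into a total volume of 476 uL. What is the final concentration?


C2 = C1 * V1 / V2
C2 = 518 * 9 / 476
C2 = 9.7941 uM

9.7941 uM


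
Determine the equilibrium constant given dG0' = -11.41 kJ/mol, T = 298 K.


Keq = exp(-dG0 * 1000 / (R * T))
Keq = exp(-(-11.41) * 1000 / (8.314 * 298))
Keq = 100.0145

100.0145


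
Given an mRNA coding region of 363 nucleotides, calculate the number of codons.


codons = nucleotides / 3
codons = 363 / 3 = 121

121


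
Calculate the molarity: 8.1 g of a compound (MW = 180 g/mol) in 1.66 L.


C = (mass / MW) / volume
C = (8.1 / 180) / 1.66
C = 0.0271 M

0.0271 M


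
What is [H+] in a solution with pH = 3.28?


[H+] = 10^(-pH)
[H+] = 10^(-3.28)
[H+] = 5.248e-04 M

5.248e-04 M


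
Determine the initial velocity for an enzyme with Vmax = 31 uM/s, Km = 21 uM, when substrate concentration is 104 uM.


v = Vmax * [S] / (Km + [S])
v = 31 * 104 / (21 + 104)
v = 25.792 uM/s

25.792 uM/s


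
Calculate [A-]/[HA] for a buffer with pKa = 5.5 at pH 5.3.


[A-]/[HA] = 10^(pH - pKa)
= 10^(5.3 - 5.5)
= 0.631

0.631


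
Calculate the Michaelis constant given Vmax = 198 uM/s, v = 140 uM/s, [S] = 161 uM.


Km = [S] * (Vmax - v) / v
Km = 161 * (198 - 140) / 140
Km = 66.7 uM

66.7 uM


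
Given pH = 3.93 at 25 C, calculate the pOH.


pOH = 14 - pH
pOH = 14 - 3.93
pOH = 10.07

10.07


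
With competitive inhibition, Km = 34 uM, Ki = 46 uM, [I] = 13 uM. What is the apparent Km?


Km_app = Km * (1 + [I]/Ki)
Km_app = 34 * (1 + 13/46)
Km_app = 43.6087 uM

43.6087 uM


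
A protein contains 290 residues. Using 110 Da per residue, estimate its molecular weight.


MW = n_residues * 110 Da
MW = 290 * 110
MW = 31900 Da

31900 Da


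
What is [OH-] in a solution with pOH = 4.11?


[OH-] = 10^(-pOH)
[OH-] = 10^(-4.11)
[OH-] = 7.762e-05 M

7.762e-05 M


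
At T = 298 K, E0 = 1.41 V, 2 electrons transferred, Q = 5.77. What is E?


E = E0 - (RT/nF) * ln(Q)
E = 1.41 - (8.314 * 298 / (2 * 96485)) * ln(5.77)
E = 1.3875 V

1.3875 V


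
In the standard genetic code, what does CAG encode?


Standard genetic code lookup.
Codon CAG -> Gln

Gln


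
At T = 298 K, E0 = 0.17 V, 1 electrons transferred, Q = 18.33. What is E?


E = E0 - (RT/nF) * ln(Q)
E = 0.17 - (8.314 * 298 / (1 * 96485)) * ln(18.33)
E = 0.0953 V

0.0953 V


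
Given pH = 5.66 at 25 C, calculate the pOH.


pOH = 14 - pH
pOH = 14 - 5.66
pOH = 8.34

8.34


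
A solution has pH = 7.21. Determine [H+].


[H+] = 10^(-pH)
[H+] = 10^(-7.21)
[H+] = 6.166e-08 M

6.166e-08 M


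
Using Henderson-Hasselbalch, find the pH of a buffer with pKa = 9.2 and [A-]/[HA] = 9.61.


pH = pKa + log10([A-]/[HA])
pH = 9.2 + log10(9.61)
pH = 10.1827

10.1827


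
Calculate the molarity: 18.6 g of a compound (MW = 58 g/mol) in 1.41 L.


C = (mass / MW) / volume
C = (18.6 / 58) / 1.41
C = 0.2274 M

0.2274 M


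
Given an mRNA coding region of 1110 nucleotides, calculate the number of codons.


codons = nucleotides / 3
codons = 1110 / 3 = 370

370


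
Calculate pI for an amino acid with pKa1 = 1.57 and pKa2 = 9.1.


pI = (pKa1 + pKa2) / 2
pI = (1.57 + 9.1) / 2
pI = 5.335

5.335


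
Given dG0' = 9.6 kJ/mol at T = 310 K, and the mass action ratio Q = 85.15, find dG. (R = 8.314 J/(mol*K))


dG = dG0' + RT * ln(Q) / 1000
dG = 9.6 + 8.314 * 310 * ln(85.15) / 1000
dG = 21.0548 kJ/mol

21.0548 kJ/mol


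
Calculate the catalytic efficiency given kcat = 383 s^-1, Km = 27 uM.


Catalytic efficiency = kcat / Km
= 383 / 27
= 14.1852 uM^-1*s^-1

14.1852 uM^-1*s^-1


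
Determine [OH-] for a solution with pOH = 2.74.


[OH-] = 10^(-pOH)
[OH-] = 10^(-2.74)
[OH-] = 0.0018 M

0.0018 M


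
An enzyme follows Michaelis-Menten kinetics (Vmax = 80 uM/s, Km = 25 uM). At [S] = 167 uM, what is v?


v = Vmax * [S] / (Km + [S])
v = 80 * 167 / (25 + 167)
v = 69.5833 uM/s

69.5833 uM/s


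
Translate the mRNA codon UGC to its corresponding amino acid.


Standard genetic code lookup.
Codon UGC -> Cys

Cys


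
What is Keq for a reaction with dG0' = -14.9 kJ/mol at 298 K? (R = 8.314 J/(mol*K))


Keq = exp(-dG0 * 1000 / (R * T))
Keq = exp(-(-14.9) * 1000 / (8.314 * 298))
Keq = 409.097

409.097


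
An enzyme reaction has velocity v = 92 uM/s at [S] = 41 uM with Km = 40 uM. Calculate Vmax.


Vmax = v * (Km + [S]) / [S]
Vmax = 92 * (40 + 41) / 41
Vmax = 181.7561 uM/s

181.7561 uM/s


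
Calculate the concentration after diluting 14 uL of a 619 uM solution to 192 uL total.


C2 = C1 * V1 / V2
C2 = 619 * 14 / 192
C2 = 45.1354 uM

45.1354 uM


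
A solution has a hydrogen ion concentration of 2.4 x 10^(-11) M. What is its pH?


pH = -log10([H+])
pH = -log10(2.4 x 10^(-11))
pH = 10.6198

10.6198


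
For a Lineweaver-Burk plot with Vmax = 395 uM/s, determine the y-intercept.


y-intercept = 1/Vmax
= 1/395
= 0.0025 s/uM

0.0025 s/uM


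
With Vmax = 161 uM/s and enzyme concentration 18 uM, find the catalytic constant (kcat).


kcat = Vmax / [E]t
kcat = 161 / 18
kcat = 8.9444 s^-1

8.9444 s^-1


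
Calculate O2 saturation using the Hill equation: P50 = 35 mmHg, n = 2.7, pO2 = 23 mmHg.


Y = pO2^n / (P50^n + pO2^n)
Y = 23^2.7 / (35^2.7 + 23^2.7)
Y = 24.35%

24.35%


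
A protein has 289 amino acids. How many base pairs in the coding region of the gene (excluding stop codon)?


Each amino acid = 1 codon = 3 bp
bp = 289 * 3 = 867 bp

867 bp


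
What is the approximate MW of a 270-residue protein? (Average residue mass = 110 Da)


MW = n_residues * 110 Da
MW = 270 * 110
MW = 29700 Da

29700 Da


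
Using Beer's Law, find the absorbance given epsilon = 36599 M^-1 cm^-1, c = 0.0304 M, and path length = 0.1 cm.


A = epsilon * c * l
A = 36599 * 0.0304 * 0.1
A = 111.261

111.261


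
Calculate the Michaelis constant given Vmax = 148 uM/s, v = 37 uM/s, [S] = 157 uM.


Km = [S] * (Vmax - v) / v
Km = 157 * (148 - 37) / 37
Km = 471.0 uM

471.0 uM


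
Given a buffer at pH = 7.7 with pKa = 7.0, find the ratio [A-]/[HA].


[A-]/[HA] = 10^(pH - pKa)
= 10^(7.7 - 7.0)
= 5.0119

5.0119


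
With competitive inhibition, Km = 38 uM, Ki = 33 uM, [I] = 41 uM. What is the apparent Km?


Km_app = Km * (1 + [I]/Ki)
Km_app = 38 * (1 + 41/33)
Km_app = 85.2121 uM

85.2121 uM


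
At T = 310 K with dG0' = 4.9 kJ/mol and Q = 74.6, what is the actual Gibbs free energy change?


dG = dG0' + RT * ln(Q) / 1000
dG = 4.9 + 8.314 * 310 * ln(74.6) / 1000
dG = 16.0139 kJ/mol

16.0139 kJ/mol


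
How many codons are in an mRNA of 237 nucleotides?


codons = nucleotides / 3
codons = 237 / 3 = 79

79


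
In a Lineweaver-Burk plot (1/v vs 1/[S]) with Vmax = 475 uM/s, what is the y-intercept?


y-intercept = 1/Vmax
= 1/475
= 0.0021 s/uM

0.0021 s/uM


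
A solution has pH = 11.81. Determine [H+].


[H+] = 10^(-pH)
[H+] = 10^(-11.81)
[H+] = 1.549e-12 M

1.549e-12 M


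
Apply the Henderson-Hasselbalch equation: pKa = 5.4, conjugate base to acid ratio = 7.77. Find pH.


pH = pKa + log10([A-]/[HA])
pH = 5.4 + log10(7.77)
pH = 6.2904

6.2904


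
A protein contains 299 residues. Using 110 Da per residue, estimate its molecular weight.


MW = n_residues * 110 Da
MW = 299 * 110
MW = 32890 Da

32890 Da


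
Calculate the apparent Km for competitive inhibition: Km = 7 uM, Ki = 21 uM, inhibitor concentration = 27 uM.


Km_app = Km * (1 + [I]/Ki)
Km_app = 7 * (1 + 27/21)
Km_app = 16.0 uM

16.0 uM


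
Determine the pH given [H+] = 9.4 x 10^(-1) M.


pH = -log10([H+])
pH = -log10(9.4 x 10^(-1))
pH = 0.0269

0.0269


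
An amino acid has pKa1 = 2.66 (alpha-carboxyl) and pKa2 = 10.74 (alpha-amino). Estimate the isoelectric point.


pI = (pKa1 + pKa2) / 2
pI = (2.66 + 10.74) / 2
pI = 6.7

6.7


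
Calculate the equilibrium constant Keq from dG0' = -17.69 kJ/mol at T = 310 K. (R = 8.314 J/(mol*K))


Keq = exp(-dG0 * 1000 / (R * T))
Keq = exp(-(-17.69) * 1000 / (8.314 * 310))
Keq = 956.8682

956.8682


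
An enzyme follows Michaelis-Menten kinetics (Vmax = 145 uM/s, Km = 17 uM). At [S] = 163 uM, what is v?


v = Vmax * [S] / (Km + [S])
v = 145 * 163 / (17 + 163)
v = 131.3056 uM/s

131.3056 uM/s


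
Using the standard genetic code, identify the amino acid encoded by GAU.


Standard genetic code lookup.
Codon GAU -> Asp

Asp


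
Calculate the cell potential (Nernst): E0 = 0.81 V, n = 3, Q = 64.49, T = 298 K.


E = E0 - (RT/nF) * ln(Q)
E = 0.81 - (8.314 * 298 / (3 * 96485)) * ln(64.49)
E = 0.7743 V

0.7743 V


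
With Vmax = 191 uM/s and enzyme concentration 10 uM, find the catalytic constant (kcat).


kcat = Vmax / [E]t
kcat = 191 / 10
kcat = 19.1 s^-1

19.1 s^-1


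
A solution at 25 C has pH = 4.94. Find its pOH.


pOH = 14 - pH
pOH = 14 - 4.94
pOH = 9.06

9.06


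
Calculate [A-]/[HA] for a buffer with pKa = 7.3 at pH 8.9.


[A-]/[HA] = 10^(pH - pKa)
= 10^(8.9 - 7.3)
= 39.8107

39.8107


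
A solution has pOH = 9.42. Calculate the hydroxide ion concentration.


[OH-] = 10^(-pOH)
[OH-] = 10^(-9.42)
[OH-] = 3.802e-10 M

3.802e-10 M


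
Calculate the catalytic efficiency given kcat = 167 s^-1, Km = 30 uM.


Catalytic efficiency = kcat / Km
= 167 / 30
= 5.5667 uM^-1*s^-1

5.5667 uM^-1*s^-1


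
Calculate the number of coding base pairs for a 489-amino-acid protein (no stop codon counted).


Each amino acid = 1 codon = 3 bp
bp = 489 * 3 = 1467 bp

1467 bp


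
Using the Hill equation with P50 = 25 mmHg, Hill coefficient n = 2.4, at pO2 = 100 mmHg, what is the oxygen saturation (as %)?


Y = pO2^n / (P50^n + pO2^n)
Y = 100^2.4 / (25^2.4 + 100^2.4)
Y = 96.53%

96.53%


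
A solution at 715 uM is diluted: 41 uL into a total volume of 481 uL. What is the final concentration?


C2 = C1 * V1 / V2
C2 = 715 * 41 / 481
C2 = 60.9459 uM

60.9459 uM


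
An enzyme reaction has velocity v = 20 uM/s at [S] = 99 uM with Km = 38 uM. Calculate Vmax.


Vmax = v * (Km + [S]) / [S]
Vmax = 20 * (38 + 99) / 99
Vmax = 27.6768 uM/s

27.6768 uM/s


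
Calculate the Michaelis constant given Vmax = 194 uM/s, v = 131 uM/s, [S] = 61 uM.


Km = [S] * (Vmax - v) / v
Km = 61 * (194 - 131) / 131
Km = 29.3359 uM

29.3359 uM


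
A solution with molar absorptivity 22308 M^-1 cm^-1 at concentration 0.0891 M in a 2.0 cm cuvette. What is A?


A = epsilon * c * l
A = 22308 * 0.0891 * 2.0
A = 3975.2856

3975.2856


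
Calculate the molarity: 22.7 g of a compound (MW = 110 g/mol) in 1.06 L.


C = (mass / MW) / volume
C = (22.7 / 110) / 1.06
C = 0.1947 M

0.1947 M


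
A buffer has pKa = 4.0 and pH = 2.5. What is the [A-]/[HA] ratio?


[A-]/[HA] = 10^(pH - pKa)
= 10^(2.5 - 4.0)
= 0.0316

0.0316


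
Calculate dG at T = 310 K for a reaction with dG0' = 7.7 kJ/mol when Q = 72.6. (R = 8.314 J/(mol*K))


dG = dG0' + RT * ln(Q) / 1000
dG = 7.7 + 8.314 * 310 * ln(72.6) / 1000
dG = 18.7438 kJ/mol

18.7438 kJ/mol


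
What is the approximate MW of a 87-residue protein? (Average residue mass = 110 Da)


MW = n_residues * 110 Da
MW = 87 * 110
MW = 9570 Da

9570 Da


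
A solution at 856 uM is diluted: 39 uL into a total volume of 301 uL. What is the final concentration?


C2 = C1 * V1 / V2
C2 = 856 * 39 / 301
C2 = 110.9103 uM

110.9103 uM


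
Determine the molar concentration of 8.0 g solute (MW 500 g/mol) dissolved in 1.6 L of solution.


C = (mass / MW) / volume
C = (8.0 / 500) / 1.6
C = 0.01 M

0.01 M


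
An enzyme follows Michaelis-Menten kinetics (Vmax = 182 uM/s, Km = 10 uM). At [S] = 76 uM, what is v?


v = Vmax * [S] / (Km + [S])
v = 182 * 76 / (10 + 76)
v = 160.8372 uM/s

160.8372 uM/s


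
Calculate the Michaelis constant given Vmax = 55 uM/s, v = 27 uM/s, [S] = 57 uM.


Km = [S] * (Vmax - v) / v
Km = 57 * (55 - 27) / 27
Km = 59.1111 uM

59.1111 uM


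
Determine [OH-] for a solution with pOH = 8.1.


[OH-] = 10^(-pOH)
[OH-] = 10^(-8.1)
[OH-] = 7.943e-09 M

7.943e-09 M


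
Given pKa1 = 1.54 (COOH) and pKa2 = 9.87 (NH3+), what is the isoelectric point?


pI = (pKa1 + pKa2) / 2
pI = (1.54 + 9.87) / 2
pI = 5.705

5.705


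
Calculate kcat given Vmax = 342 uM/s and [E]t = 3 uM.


kcat = Vmax / [E]t
kcat = 342 / 3
kcat = 114.0 s^-1

114.0 s^-1


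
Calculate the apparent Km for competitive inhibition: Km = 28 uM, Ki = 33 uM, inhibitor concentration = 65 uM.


Km_app = Km * (1 + [I]/Ki)
Km_app = 28 * (1 + 65/33)
Km_app = 83.1515 uM

83.1515 uM


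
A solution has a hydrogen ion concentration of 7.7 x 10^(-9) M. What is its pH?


pH = -log10([H+])
pH = -log10(7.7 x 10^(-9))
pH = 8.1135

8.1135


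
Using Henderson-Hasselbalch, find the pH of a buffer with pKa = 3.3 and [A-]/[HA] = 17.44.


pH = pKa + log10([A-]/[HA])
pH = 3.3 + log10(17.44)
pH = 4.5415

4.5415


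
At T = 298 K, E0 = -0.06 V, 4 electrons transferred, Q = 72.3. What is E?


E = E0 - (RT/nF) * ln(Q)
E = -0.06 - (8.314 * 298 / (4 * 96485)) * ln(72.3)
E = -0.0875 V

-0.0875 V


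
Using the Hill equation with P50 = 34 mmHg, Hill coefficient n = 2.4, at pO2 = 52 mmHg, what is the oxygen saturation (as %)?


Y = pO2^n / (P50^n + pO2^n)
Y = 52^2.4 / (34^2.4 + 52^2.4)
Y = 73.49%

73.49%


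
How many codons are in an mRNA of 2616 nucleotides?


codons = nucleotides / 3
codons = 2616 / 3 = 872

872


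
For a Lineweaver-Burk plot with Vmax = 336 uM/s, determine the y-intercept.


y-intercept = 1/Vmax
= 1/336
= 0.003 s/uM

0.003 s/uM


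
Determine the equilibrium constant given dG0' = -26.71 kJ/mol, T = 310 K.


Keq = exp(-dG0 * 1000 / (R * T))
Keq = exp(-(-26.71) * 1000 / (8.314 * 310))
Keq = 31678.6402

31678.6402


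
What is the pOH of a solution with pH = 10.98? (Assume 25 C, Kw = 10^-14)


pOH = 14 - pH
pOH = 14 - 10.98
pOH = 3.02

3.02


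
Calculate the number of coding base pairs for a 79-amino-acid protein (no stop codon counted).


Each amino acid = 1 codon = 3 bp
bp = 79 * 3 = 237 bp

237 bp


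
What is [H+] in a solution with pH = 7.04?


[H+] = 10^(-pH)
[H+] = 10^(-7.04)
[H+] = 9.120e-08 M

9.120e-08 M


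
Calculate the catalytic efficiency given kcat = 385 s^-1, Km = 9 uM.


Catalytic efficiency = kcat / Km
= 385 / 9
= 42.7778 uM^-1*s^-1

42.7778 uM^-1*s^-1


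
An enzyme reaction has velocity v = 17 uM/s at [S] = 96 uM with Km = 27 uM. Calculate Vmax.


Vmax = v * (Km + [S]) / [S]
Vmax = 17 * (27 + 96) / 96
Vmax = 21.7812 uM/s

21.7812 uM/s


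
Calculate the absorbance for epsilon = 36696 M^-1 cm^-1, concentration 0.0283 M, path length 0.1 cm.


A = epsilon * c * l
A = 36696 * 0.0283 * 0.1
A = 103.8497

103.8497


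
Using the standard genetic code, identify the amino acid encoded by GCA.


Standard genetic code lookup.
Codon GCA -> Ala

Ala


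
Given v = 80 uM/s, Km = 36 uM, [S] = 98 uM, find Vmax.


Vmax = v * (Km + [S]) / [S]
Vmax = 80 * (36 + 98) / 98
Vmax = 109.3878 uM/s

109.3878 uM/s


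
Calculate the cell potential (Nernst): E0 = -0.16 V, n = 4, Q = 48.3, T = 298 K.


E = E0 - (RT/nF) * ln(Q)
E = -0.16 - (8.314 * 298 / (4 * 96485)) * ln(48.3)
E = -0.1849 V

-0.1849 V


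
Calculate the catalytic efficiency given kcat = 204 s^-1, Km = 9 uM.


Catalytic efficiency = kcat / Km
= 204 / 9
= 22.6667 uM^-1*s^-1

22.6667 uM^-1*s^-1


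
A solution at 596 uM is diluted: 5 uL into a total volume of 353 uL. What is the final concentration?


C2 = C1 * V1 / V2
C2 = 596 * 5 / 353
C2 = 8.4419 uM

8.4419 uM


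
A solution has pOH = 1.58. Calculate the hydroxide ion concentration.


[OH-] = 10^(-pOH)
[OH-] = 10^(-1.58)
[OH-] = 0.0263 M

0.0263 M


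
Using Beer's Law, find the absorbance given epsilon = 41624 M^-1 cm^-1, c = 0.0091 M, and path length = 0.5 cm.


A = epsilon * c * l
A = 41624 * 0.0091 * 0.5
A = 189.3892

189.3892


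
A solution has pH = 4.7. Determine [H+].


[H+] = 10^(-pH)
[H+] = 10^(-4.7)
[H+] = 1.995e-05 M

1.995e-05 M


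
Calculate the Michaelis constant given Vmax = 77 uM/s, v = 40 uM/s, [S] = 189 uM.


Km = [S] * (Vmax - v) / v
Km = 189 * (77 - 40) / 40
Km = 174.825 uM

174.825 uM


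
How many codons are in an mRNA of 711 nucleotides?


codons = nucleotides / 3
codons = 711 / 3 = 237

237


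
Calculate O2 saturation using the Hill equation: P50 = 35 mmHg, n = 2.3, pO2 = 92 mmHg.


Y = pO2^n / (P50^n + pO2^n)
Y = 92^2.3 / (35^2.3 + 92^2.3)
Y = 90.23%

90.23%


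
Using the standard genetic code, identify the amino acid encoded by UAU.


Standard genetic code lookup.
Codon UAU -> Tyr

Tyr


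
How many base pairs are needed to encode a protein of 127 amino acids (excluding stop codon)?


Each amino acid = 1 codon = 3 bp
bp = 127 * 3 = 381 bp

381 bp


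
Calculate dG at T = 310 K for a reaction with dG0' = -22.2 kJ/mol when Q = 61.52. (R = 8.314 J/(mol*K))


dG = dG0' + RT * ln(Q) / 1000
dG = -22.2 + 8.314 * 310 * ln(61.52) / 1000
dG = -11.583 kJ/mol

-11.583 kJ/mol


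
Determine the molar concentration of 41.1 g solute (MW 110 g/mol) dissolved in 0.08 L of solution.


C = (mass / MW) / volume
C = (41.1 / 110) / 0.08
C = 4.6705 M

4.6705 M


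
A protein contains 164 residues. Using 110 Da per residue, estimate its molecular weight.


MW = n_residues * 110 Da
MW = 164 * 110
MW = 18040 Da

18040 Da


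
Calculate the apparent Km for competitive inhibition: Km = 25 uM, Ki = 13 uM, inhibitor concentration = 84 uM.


Km_app = Km * (1 + [I]/Ki)
Km_app = 25 * (1 + 84/13)
Km_app = 186.5385 uM

186.5385 uM


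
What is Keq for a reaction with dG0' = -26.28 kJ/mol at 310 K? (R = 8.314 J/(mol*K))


Keq = exp(-dG0 * 1000 / (R * T))
Keq = exp(-(-26.28) * 1000 / (8.314 * 310))
Keq = 26810.7778

26810.7778


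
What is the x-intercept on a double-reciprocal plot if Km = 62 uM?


x-intercept = -1/Km
= -1/62
= -0.0161 1/uM

-0.0161 1/uM


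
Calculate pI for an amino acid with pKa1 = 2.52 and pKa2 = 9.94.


pI = (pKa1 + pKa2) / 2
pI = (2.52 + 9.94) / 2
pI = 6.23

6.23


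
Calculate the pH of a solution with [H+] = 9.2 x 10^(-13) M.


pH = -log10([H+])
pH = -log10(9.2 x 10^(-13))
pH = 12.0362

12.0362


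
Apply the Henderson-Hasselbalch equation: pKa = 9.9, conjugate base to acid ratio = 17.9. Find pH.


pH = pKa + log10([A-]/[HA])
pH = 9.9 + log10(17.9)
pH = 11.1529

11.1529


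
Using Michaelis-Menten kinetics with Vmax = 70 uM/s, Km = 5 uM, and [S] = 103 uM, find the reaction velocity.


v = Vmax * [S] / (Km + [S])
v = 70 * 103 / (5 + 103)
v = 66.7593 uM/s

66.7593 uM/s


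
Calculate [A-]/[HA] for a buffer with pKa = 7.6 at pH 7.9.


[A-]/[HA] = 10^(pH - pKa)
= 10^(7.9 - 7.6)
= 1.9953

1.9953


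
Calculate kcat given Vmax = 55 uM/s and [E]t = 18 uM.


kcat = Vmax / [E]t
kcat = 55 / 18
kcat = 3.0556 s^-1

3.0556 s^-1


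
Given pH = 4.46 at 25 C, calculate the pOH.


pOH = 14 - pH
pOH = 14 - 4.46
pOH = 9.54

9.54


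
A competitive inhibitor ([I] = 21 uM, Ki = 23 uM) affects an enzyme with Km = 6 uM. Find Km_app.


Km_app = Km * (1 + [I]/Ki)
Km_app = 6 * (1 + 21/23)
Km_app = 11.4783 uM

11.4783 uM


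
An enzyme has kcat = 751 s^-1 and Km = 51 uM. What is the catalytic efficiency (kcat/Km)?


Catalytic efficiency = kcat / Km
= 751 / 51
= 14.7255 uM^-1*s^-1

14.7255 uM^-1*s^-1


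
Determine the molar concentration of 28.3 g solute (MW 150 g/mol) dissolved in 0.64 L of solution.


C = (mass / MW) / volume
C = (28.3 / 150) / 0.64
C = 0.2948 M

0.2948 M


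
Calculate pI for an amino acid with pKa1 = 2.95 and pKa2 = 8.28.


pI = (pKa1 + pKa2) / 2
pI = (2.95 + 8.28) / 2
pI = 5.615

5.615


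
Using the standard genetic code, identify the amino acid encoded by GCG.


Standard genetic code lookup.
Codon GCG -> Ala

Ala


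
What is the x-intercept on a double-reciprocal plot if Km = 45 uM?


x-intercept = -1/Km
= -1/45
= -0.0222 1/uM

-0.0222 1/uM


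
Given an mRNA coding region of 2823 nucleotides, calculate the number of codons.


codons = nucleotides / 3
codons = 2823 / 3 = 941

941


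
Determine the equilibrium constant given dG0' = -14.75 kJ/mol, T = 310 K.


Keq = exp(-dG0 * 1000 / (R * T))
Keq = exp(-(-14.75) * 1000 / (8.314 * 310))
Keq = 305.8071

305.8071


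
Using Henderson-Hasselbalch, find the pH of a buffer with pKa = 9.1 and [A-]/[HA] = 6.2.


pH = pKa + log10([A-]/[HA])
pH = 9.1 + log10(6.2)
pH = 9.8924

9.8924


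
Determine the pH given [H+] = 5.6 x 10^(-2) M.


pH = -log10([H+])
pH = -log10(5.6 x 10^(-2))
pH = 1.2518

1.2518


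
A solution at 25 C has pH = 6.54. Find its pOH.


pOH = 14 - pH
pOH = 14 - 6.54
pOH = 7.46

7.46


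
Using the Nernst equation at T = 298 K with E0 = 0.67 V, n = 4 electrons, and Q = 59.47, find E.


E = E0 - (RT/nF) * ln(Q)
E = 0.67 - (8.314 * 298 / (4 * 96485)) * ln(59.47)
E = 0.6438 V

0.6438 V


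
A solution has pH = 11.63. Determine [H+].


[H+] = 10^(-pH)
[H+] = 10^(-11.63)
[H+] = 2.344e-12 M

2.344e-12 M


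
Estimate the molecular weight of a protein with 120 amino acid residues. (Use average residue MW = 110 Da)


MW = n_residues * 110 Da
MW = 120 * 110
MW = 13200 Da

13200 Da


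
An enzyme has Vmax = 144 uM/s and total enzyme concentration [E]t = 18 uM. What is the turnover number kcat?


kcat = Vmax / [E]t
kcat = 144 / 18
kcat = 8.0 s^-1

8.0 s^-1


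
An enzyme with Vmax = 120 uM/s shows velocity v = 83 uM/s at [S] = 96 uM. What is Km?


Km = [S] * (Vmax - v) / v
Km = 96 * (120 - 83) / 83
Km = 42.7952 uM

42.7952 uM


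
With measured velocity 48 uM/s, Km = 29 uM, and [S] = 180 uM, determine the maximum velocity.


Vmax = v * (Km + [S]) / [S]
Vmax = 48 * (29 + 180) / 180
Vmax = 55.7333 uM/s

55.7333 uM/s


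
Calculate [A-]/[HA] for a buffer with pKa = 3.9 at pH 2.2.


[A-]/[HA] = 10^(pH - pKa)
= 10^(2.2 - 3.9)
= 0.02

0.02


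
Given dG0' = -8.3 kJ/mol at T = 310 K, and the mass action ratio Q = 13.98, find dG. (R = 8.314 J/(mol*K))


dG = dG0' + RT * ln(Q) / 1000
dG = -8.3 + 8.314 * 310 * ln(13.98) / 1000
dG = -1.5019 kJ/mol

-1.5019 kJ/mol


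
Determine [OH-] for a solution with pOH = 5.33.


[OH-] = 10^(-pOH)
[OH-] = 10^(-5.33)
[OH-] = 4.677e-06 M

4.677e-06 M


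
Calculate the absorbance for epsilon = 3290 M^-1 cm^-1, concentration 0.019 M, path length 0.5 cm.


A = epsilon * c * l
A = 3290 * 0.019 * 0.5
A = 31.255

31.255


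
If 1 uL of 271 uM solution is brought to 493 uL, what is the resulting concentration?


C2 = C1 * V1 / V2
C2 = 271 * 1 / 493
C2 = 0.5497 uM

0.5497 uM


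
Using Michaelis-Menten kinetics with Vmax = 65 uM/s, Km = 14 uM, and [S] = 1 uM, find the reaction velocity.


v = Vmax * [S] / (Km + [S])
v = 65 * 1 / (14 + 1)
v = 4.3333 uM/s

4.3333 uM/s


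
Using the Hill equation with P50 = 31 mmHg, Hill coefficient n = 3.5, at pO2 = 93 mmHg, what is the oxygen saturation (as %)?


Y = pO2^n / (P50^n + pO2^n)
Y = 93^3.5 / (31^3.5 + 93^3.5)
Y = 97.91%

97.91%


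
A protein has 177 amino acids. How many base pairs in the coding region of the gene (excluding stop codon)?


Each amino acid = 1 codon = 3 bp
bp = 177 * 3 = 531 bp

531 bp


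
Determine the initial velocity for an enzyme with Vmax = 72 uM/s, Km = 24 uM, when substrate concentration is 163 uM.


v = Vmax * [S] / (Km + [S])
v = 72 * 163 / (24 + 163)
v = 62.7594 uM/s

62.7594 uM/s


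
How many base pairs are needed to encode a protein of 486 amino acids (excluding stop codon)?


Each amino acid = 1 codon = 3 bp
bp = 486 * 3 = 1458 bp

1458 bp


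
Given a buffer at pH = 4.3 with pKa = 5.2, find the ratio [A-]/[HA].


[A-]/[HA] = 10^(pH - pKa)
= 10^(4.3 - 5.2)
= 0.1259

0.1259


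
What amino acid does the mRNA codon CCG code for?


Standard genetic code lookup.
Codon CCG -> Pro

Pro


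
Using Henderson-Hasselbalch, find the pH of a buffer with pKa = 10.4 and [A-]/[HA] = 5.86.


pH = pKa + log10([A-]/[HA])
pH = 10.4 + log10(5.86)
pH = 11.1679

11.1679


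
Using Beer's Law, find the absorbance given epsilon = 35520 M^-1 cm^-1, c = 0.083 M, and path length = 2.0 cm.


A = epsilon * c * l
A = 35520 * 0.083 * 2.0
A = 5896.32

5896.32


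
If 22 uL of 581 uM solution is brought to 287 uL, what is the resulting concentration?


C2 = C1 * V1 / V2
C2 = 581 * 22 / 287
C2 = 44.5366 uM

44.5366 uM


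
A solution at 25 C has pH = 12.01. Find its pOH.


pOH = 14 - pH
pOH = 14 - 12.01
pOH = 1.99

1.99


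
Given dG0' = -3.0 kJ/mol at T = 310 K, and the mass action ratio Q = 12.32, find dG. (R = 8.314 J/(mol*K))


dG = dG0' + RT * ln(Q) / 1000
dG = -3.0 + 8.314 * 310 * ln(12.32) / 1000
dG = 3.4723 kJ/mol

3.4723 kJ/mol


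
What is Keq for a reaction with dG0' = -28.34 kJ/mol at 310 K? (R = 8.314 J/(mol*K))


Keq = exp(-dG0 * 1000 / (R * T))
Keq = exp(-(-28.34) * 1000 / (8.314 * 310))
Keq = 59625.1601

59625.1601


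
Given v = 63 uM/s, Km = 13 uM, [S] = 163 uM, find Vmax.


Vmax = v * (Km + [S]) / [S]
Vmax = 63 * (13 + 163) / 163
Vmax = 68.0245 uM/s

68.0245 uM/s


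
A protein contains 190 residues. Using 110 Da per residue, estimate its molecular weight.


MW = n_residues * 110 Da
MW = 190 * 110
MW = 20900 Da

20900 Da


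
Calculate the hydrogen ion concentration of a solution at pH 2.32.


[H+] = 10^(-pH)
[H+] = 10^(-2.32)
[H+] = 0.0048 M

0.0048 M


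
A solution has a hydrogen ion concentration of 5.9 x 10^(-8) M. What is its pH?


pH = -log10([H+])
pH = -log10(5.9 x 10^(-8))
pH = 7.2291

7.2291


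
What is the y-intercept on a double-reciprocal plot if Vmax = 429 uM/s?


y-intercept = 1/Vmax
= 1/429
= 0.0023 s/uM

0.0023 s/uM


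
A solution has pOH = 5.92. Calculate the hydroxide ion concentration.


[OH-] = 10^(-pOH)
[OH-] = 10^(-5.92)
[OH-] = 1.202e-06 M

1.202e-06 M


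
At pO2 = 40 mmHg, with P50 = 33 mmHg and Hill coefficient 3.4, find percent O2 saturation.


Y = pO2^n / (P50^n + pO2^n)
Y = 40^3.4 / (33^3.4 + 40^3.4)
Y = 65.79%

65.79%


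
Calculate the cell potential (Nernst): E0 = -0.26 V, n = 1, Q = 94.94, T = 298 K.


E = E0 - (RT/nF) * ln(Q)
E = -0.26 - (8.314 * 298 / (1 * 96485)) * ln(94.94)
E = -0.3769 V

-0.3769 V


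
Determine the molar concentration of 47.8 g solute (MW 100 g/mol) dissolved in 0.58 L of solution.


C = (mass / MW) / volume
C = (47.8 / 100) / 0.58
C = 0.8241 M

0.8241 M


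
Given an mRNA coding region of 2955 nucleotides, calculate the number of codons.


codons = nucleotides / 3
codons = 2955 / 3 = 985

985


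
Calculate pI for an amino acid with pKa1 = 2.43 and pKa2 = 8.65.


pI = (pKa1 + pKa2) / 2
pI = (2.43 + 8.65) / 2
pI = 5.54

5.54


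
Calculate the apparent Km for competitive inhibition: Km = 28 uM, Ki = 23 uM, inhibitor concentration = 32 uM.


Km_app = Km * (1 + [I]/Ki)
Km_app = 28 * (1 + 32/23)
Km_app = 66.9565 uM

66.9565 uM


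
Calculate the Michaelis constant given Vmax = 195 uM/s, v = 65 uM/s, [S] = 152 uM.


Km = [S] * (Vmax - v) / v
Km = 152 * (195 - 65) / 65
Km = 304.0 uM

304.0 uM


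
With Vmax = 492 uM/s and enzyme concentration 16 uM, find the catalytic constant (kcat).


kcat = Vmax / [E]t
kcat = 492 / 16
kcat = 30.75 s^-1

30.75 s^-1


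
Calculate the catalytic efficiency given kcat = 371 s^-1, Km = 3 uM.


Catalytic efficiency = kcat / Km
= 371 / 3
= 123.6667 uM^-1*s^-1

123.6667 uM^-1*s^-1


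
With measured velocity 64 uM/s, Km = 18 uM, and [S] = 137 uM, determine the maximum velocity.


Vmax = v * (Km + [S]) / [S]
Vmax = 64 * (18 + 137) / 137
Vmax = 72.4088 uM/s

72.4088 uM/s


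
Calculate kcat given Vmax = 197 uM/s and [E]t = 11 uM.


kcat = Vmax / [E]t
kcat = 197 / 11
kcat = 17.9091 s^-1

17.9091 s^-1


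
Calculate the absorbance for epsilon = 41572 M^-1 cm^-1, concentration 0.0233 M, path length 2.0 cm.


A = epsilon * c * l
A = 41572 * 0.0233 * 2.0
A = 1937.2552

1937.2552


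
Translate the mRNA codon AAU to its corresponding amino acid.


Standard genetic code lookup.
Codon AAU -> Asn

Asn


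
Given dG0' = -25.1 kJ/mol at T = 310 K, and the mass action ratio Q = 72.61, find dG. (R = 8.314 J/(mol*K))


dG = dG0' + RT * ln(Q) / 1000
dG = -25.1 + 8.314 * 310 * ln(72.61) / 1000
dG = -14.0558 kJ/mol

-14.0558 kJ/mol


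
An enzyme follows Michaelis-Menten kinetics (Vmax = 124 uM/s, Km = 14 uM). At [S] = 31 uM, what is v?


v = Vmax * [S] / (Km + [S])
v = 124 * 31 / (14 + 31)
v = 85.4222 uM/s

85.4222 uM/s


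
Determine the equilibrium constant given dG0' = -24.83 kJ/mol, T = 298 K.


Keq = exp(-dG0 * 1000 / (R * T))
Keq = exp(-(-24.83) * 1000 / (8.314 * 298))
Keq = 22514.3586

22514.3586


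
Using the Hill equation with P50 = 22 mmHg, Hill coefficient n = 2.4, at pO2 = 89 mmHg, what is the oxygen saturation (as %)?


Y = pO2^n / (P50^n + pO2^n)
Y = 89^2.4 / (22^2.4 + 89^2.4)
Y = 96.62%

96.62%


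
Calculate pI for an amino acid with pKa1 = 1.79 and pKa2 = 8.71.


pI = (pKa1 + pKa2) / 2
pI = (1.79 + 8.71) / 2
pI = 5.25

5.25


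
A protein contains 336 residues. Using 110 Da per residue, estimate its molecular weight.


MW = n_residues * 110 Da
MW = 336 * 110
MW = 36960 Da

36960 Da


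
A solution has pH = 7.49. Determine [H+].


[H+] = 10^(-pH)
[H+] = 10^(-7.49)
[H+] = 3.236e-08 M

3.236e-08 M


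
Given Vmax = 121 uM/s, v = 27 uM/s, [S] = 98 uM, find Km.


Km = [S] * (Vmax - v) / v
Km = 98 * (121 - 27) / 27
Km = 341.1852 uM

341.1852 uM


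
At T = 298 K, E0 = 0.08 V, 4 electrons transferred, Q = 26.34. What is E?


E = E0 - (RT/nF) * ln(Q)
E = 0.08 - (8.314 * 298 / (4 * 96485)) * ln(26.34)
E = 0.059 V

0.059 V


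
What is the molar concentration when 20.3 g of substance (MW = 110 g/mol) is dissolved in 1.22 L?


C = (mass / MW) / volume
C = (20.3 / 110) / 1.22
C = 0.1513 M

0.1513 M


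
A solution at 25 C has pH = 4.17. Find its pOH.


pOH = 14 - pH
pOH = 14 - 4.17
pOH = 9.83

9.83


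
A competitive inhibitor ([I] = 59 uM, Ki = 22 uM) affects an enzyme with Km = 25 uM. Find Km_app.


Km_app = Km * (1 + [I]/Ki)
Km_app = 25 * (1 + 59/22)
Km_app = 92.0455 uM

92.0455 uM


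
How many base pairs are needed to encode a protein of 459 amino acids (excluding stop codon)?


Each amino acid = 1 codon = 3 bp
bp = 459 * 3 = 1377 bp

1377 bp


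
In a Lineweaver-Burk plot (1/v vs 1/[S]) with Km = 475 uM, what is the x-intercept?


x-intercept = -1/Km
= -1/475
= -0.0021 1/uM

-0.0021 1/uM


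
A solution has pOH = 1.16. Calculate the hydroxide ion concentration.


[OH-] = 10^(-pOH)
[OH-] = 10^(-1.16)
[OH-] = 0.0692 M

0.0692 M


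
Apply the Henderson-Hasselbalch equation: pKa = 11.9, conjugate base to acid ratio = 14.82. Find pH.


pH = pKa + log10([A-]/[HA])
pH = 11.9 + log10(14.82)
pH = 13.0708

13.0708


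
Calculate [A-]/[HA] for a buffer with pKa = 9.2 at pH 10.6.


[A-]/[HA] = 10^(pH - pKa)
= 10^(10.6 - 9.2)
= 25.1189

25.1189


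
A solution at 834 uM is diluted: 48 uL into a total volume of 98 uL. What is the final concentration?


C2 = C1 * V1 / V2
C2 = 834 * 48 / 98
C2 = 408.4898 uM

408.4898 uM


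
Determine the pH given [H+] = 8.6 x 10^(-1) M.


pH = -log10([H+])
pH = -log10(8.6 x 10^(-1))
pH = 0.0655

0.0655


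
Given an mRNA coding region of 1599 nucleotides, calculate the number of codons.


codons = nucleotides / 3
codons = 1599 / 3 = 533

533


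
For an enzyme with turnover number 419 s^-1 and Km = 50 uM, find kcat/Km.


Catalytic efficiency = kcat / Km
= 419 / 50
= 8.38 uM^-1*s^-1

8.38 uM^-1*s^-1


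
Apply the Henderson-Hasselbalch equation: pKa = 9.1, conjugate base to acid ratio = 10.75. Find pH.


pH = pKa + log10([A-]/[HA])
pH = 9.1 + log10(10.75)
pH = 10.1314

10.1314


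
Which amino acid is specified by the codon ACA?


Standard genetic code lookup.
Codon ACA -> Thr

Thr


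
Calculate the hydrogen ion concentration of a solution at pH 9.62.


[H+] = 10^(-pH)
[H+] = 10^(-9.62)
[H+] = 2.399e-10 M

2.399e-10 M


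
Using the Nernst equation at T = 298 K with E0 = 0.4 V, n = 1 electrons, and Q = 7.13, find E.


E = E0 - (RT/nF) * ln(Q)
E = 0.4 - (8.314 * 298 / (1 * 96485)) * ln(7.13)
E = 0.3496 V

0.3496 V


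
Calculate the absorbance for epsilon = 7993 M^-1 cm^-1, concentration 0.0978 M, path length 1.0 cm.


A = epsilon * c * l
A = 7993 * 0.0978 * 1.0
A = 781.7154

781.7154


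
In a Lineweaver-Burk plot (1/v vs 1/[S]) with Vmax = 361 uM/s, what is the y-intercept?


y-intercept = 1/Vmax
= 1/361
= 0.0028 s/uM

0.0028 s/uM


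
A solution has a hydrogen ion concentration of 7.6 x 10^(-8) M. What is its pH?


pH = -log10([H+])
pH = -log10(7.6 x 10^(-8))
pH = 7.1192

7.1192


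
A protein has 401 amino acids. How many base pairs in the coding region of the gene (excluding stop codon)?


Each amino acid = 1 codon = 3 bp
bp = 401 * 3 = 1203 bp

1203 bp


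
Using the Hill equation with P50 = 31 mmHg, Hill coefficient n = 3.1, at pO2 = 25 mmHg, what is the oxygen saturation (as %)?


Y = pO2^n / (P50^n + pO2^n)
Y = 25^3.1 / (31^3.1 + 25^3.1)
Y = 33.92%

33.92%


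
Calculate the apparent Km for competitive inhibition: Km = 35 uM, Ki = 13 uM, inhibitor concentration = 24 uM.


Km_app = Km * (1 + [I]/Ki)
Km_app = 35 * (1 + 24/13)
Km_app = 99.6154 uM

99.6154 uM


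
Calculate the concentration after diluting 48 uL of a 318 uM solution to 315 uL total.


C2 = C1 * V1 / V2
C2 = 318 * 48 / 315
C2 = 48.4571 uM

48.4571 uM


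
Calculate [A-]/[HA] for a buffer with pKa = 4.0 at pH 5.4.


[A-]/[HA] = 10^(pH - pKa)
= 10^(5.4 - 4.0)
= 25.1189

25.1189


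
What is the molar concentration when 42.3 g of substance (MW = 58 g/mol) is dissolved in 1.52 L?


C = (mass / MW) / volume
C = (42.3 / 58) / 1.52
C = 0.4798 M

0.4798 M


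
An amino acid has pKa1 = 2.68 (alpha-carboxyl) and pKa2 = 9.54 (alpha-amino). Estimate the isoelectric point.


pI = (pKa1 + pKa2) / 2
pI = (2.68 + 9.54) / 2
pI = 6.11

6.11


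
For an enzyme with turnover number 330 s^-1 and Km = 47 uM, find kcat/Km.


Catalytic efficiency = kcat / Km
= 330 / 47
= 7.0213 uM^-1*s^-1

7.0213 uM^-1*s^-1


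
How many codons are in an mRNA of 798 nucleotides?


codons = nucleotides / 3
codons = 798 / 3 = 266

266


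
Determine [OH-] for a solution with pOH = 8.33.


[OH-] = 10^(-pOH)
[OH-] = 10^(-8.33)
[OH-] = 4.677e-09 M

4.677e-09 M


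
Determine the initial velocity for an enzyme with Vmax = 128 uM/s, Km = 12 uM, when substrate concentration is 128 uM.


v = Vmax * [S] / (Km + [S])
v = 128 * 128 / (12 + 128)
v = 117.0286 uM/s

117.0286 uM/s


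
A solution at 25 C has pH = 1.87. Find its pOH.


pOH = 14 - pH
pOH = 14 - 1.87
pOH = 12.13

12.13


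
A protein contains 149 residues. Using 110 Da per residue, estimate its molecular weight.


MW = n_residues * 110 Da
MW = 149 * 110
MW = 16390 Da

16390 Da


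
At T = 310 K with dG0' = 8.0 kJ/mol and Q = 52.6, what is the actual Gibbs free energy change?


dG = dG0' + RT * ln(Q) / 1000
dG = 8.0 + 8.314 * 310 * ln(52.6) / 1000
dG = 18.2133 kJ/mol

18.2133 kJ/mol


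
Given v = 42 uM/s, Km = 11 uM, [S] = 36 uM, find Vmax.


Vmax = v * (Km + [S]) / [S]
Vmax = 42 * (11 + 36) / 36
Vmax = 54.8333 uM/s

54.8333 uM/s


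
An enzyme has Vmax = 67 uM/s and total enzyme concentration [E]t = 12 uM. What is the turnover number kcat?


kcat = Vmax / [E]t
kcat = 67 / 12
kcat = 5.5833 s^-1

5.5833 s^-1


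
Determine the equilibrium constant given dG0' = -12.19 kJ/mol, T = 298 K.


Keq = exp(-dG0 * 1000 / (R * T))
Keq = exp(-(-12.19) * 1000 / (8.314 * 298))
Keq = 137.0217

137.0217


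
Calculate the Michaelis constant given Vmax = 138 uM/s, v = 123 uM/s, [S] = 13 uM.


Km = [S] * (Vmax - v) / v
Km = 13 * (138 - 123) / 123
Km = 1.5854 uM

1.5854 uM


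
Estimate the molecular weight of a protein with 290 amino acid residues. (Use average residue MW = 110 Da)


MW = n_residues * 110 Da
MW = 290 * 110
MW = 31900 Da

31900 Da


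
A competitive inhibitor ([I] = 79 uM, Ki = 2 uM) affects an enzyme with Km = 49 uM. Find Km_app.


Km_app = Km * (1 + [I]/Ki)
Km_app = 49 * (1 + 79/2)
Km_app = 1984.5 uM

1984.5 uM


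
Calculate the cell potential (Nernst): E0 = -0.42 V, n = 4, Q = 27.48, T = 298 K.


E = E0 - (RT/nF) * ln(Q)
E = -0.42 - (8.314 * 298 / (4 * 96485)) * ln(27.48)
E = -0.4413 V

-0.4413 V


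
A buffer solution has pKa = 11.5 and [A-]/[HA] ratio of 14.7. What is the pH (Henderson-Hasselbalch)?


pH = pKa + log10([A-]/[HA])
pH = 11.5 + log10(14.7)
pH = 12.6673

12.6673


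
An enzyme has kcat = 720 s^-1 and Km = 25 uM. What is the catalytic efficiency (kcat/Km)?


Catalytic efficiency = kcat / Km
= 720 / 25
= 28.8 uM^-1*s^-1

28.8 uM^-1*s^-1


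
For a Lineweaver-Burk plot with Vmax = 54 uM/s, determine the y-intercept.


y-intercept = 1/Vmax
= 1/54
= 0.0185 s/uM

0.0185 s/uM


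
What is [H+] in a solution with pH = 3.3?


[H+] = 10^(-pH)
[H+] = 10^(-3.3)
[H+] = 5.012e-04 M

5.012e-04 M
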